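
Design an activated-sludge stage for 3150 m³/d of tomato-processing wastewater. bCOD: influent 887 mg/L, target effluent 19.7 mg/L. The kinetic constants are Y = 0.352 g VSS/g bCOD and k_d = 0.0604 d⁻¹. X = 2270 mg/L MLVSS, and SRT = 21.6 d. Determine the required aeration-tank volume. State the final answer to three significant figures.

V ≈ 3970 m³

Rearranging the biomass balance for a CMAS with decay, V = Y·Q·ΔS·θ_c / [X·(1+k_d θ_c)] = 0.352 × 3150 × (887 − 19.7) × 21.6 / [2270 × (1 + 0.0604 × 21.6)] = 2.08×10^7 / 5232 = 3971 m³.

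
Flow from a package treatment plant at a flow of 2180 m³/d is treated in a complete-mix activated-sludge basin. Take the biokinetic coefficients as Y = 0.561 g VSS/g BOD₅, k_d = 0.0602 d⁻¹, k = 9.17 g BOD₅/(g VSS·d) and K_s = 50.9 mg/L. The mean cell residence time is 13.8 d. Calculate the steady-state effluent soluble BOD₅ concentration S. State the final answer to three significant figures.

For a completely mixed reactor with recycle the Lawrence–McCarty relation gives S = K_s·(1 + k_d·θ_c) / [θ_c·(Y·k − k_d) − 1] = 50.9 × (1 + 0.0602 × 13.8) / [13.8 × (0.561 × 9.17 − 0.0602) − 1] = 93.19 / 69.16 = 1.347 mg/L.

S ≈ 1.35 mg/L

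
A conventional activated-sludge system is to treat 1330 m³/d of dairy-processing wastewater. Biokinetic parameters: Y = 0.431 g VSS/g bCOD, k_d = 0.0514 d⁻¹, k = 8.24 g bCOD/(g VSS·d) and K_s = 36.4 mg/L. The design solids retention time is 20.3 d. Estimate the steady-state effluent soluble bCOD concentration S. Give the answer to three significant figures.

S ≈ 1.06 mg/L

For a completely mixed reactor with recycle the Lawrence–McCarty relation gives S = K_s·(1 + k_d·θ_c) / [θ_c·(Y·k − k_d) − 1] = 36.4 × (1 + 0.0514 × 20.3) / [20.3 × (0.431 × 8.24 − 0.0514) − 1] = 74.38 / 70.05 = 1.062 mg/L.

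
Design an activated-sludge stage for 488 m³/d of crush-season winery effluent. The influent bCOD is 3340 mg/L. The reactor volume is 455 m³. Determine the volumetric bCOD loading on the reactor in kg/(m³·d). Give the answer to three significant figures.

L_v ≈ 3.58 kg bCOD/(m³·d)

Applied bCOD load per unit volume = Q·S₀/V = (488 × 3340/1000)/455.0 = 3.582 kg bCOD·m⁻³·d⁻¹.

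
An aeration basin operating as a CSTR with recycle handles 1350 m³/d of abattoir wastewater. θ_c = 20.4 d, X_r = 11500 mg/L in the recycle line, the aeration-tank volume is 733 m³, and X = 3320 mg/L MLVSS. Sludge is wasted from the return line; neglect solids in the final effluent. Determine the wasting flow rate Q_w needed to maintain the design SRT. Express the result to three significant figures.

Q_w ≈ 10.4 m³/d

θ_c = V·X/(Q_w·X_r) when wasting from the recycle, so Q_w = V·X/(θ_c·X_r) = 733.0 × 3320 / (20.4 × 11500) = 10.37 m³/d.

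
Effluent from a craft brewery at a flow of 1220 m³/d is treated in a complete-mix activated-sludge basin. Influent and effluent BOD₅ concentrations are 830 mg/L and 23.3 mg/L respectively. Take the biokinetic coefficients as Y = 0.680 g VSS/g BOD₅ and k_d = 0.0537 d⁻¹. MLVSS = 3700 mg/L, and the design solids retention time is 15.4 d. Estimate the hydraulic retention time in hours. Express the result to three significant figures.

From the SRT design equation V = Y Q (S₀−S) θ_c / [X (1 + k_d θ_c)] = 0.680 × 1220 × (830 − 23.3) × 15.4 / [3700 × (1 + 0.0537 × 15.4)] = 1.03×10^7 / 6760 = 1525 m³.
τ = V/Q = 1525/1220 = 1.250 d, or 29.99 h.

τ ≈ 30.0 h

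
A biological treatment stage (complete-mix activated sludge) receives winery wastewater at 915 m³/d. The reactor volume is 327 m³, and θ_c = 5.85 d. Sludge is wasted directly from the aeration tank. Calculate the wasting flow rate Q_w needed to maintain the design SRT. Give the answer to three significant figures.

Q_w ≈ 55.9 m³/d

For wasting at MLVSS concentration, Q_w = V/θ_c = 327.0/5.85 = 55.90 m³/d.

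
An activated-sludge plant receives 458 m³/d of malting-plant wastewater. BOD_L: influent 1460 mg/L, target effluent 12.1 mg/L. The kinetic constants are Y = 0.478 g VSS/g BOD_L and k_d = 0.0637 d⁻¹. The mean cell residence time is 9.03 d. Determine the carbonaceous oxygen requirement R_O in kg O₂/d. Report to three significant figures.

Y_obs = Y / (1 + k_d θ_c) = 0.478 / (1 + 0.0637 × 9.03) = 0.478 / 1.575 = 0.3035.
Mass of BOD_L removed per day: Q(S₀ − S) = 458 × 1448 g/m³ = 663.1 kg/d.
Net sludge production P_X = 0.3035 × 663.1 = 201.2 kg VSS/d.
R_O = Q·(S₀ − S) − 1.42·P_X = 663.1 − 1.42 × 201.2 = 377.4 kg O₂/d.

R_O ≈ 377 kg O₂/d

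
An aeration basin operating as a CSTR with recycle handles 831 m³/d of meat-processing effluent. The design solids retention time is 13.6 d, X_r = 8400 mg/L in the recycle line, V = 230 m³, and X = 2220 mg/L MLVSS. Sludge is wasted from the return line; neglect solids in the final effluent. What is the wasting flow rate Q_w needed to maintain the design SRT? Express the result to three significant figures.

Q_w ≈ 4.47 m³/d

θ_c = V·X/(Q_w·X_r) when wasting from the recycle, so Q_w = V·X/(θ_c·X_r) = 230.0 × 2220 / (13.6 × 8400) = 4.470 m³/d.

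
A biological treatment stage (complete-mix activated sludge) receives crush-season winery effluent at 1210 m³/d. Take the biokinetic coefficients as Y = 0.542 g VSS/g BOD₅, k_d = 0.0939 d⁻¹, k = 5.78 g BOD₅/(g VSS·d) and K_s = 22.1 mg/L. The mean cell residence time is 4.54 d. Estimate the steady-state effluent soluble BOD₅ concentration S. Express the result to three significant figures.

S ≈ 2.46 mg/L

For a completely mixed reactor with recycle the Lawrence–McCarty relation gives S = K_s·(1 + k_d·θ_c) / [θ_c·(Y·k − k_d) − 1] = 22.1 × (1 + 0.0939 × 4.54) / [4.54 × (0.542 × 5.78 − 0.0939) − 1] = 31.52 / 12.80 = 2.463 mg/L.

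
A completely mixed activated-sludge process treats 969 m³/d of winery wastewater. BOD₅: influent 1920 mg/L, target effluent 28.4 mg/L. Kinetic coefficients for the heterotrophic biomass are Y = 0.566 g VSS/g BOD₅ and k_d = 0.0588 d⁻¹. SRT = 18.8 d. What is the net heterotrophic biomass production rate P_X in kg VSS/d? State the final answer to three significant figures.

P_X ≈ 493 kg VSS/d

Y_obs = Y / (1 + k_d θ_c) = 0.566 / (1 + 0.0588 × 18.8) = 0.566 / 2.105 = 0.2688.
Mass of BOD₅ removed per day: Q(S₀ − S) = 969 × 1892 g/m³ = 1833 kg/d.
Biomass produced: P_X = Y_obs·Q·ΔS = 0.2688 × 1833 ≈ 492.8 kg VSS/d.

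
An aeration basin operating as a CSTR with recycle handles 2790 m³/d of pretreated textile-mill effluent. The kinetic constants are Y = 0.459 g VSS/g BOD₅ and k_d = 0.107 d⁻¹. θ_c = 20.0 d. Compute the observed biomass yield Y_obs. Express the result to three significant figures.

Y_obs ≈ 0.146 g VSS/g BOD₅

Observed yield with endogenous decay: Y_obs = Y / (1 + k_d·θ_c) = 0.459 / (1 + 0.107 × 20.0) = 0.459 / 3.140 = 0.1462 g VSS/g BOD₅.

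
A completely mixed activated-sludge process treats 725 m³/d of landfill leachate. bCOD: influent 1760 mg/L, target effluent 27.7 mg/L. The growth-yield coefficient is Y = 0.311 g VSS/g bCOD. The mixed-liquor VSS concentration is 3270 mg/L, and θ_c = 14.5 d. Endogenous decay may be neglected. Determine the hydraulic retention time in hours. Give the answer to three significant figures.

With k_d = 0 the design equation reduces to V = Y Q (S₀−S) θ_c / X = 0.311 × 725 × (1760 − 27.7) × 14.5 / 3270 = 1732 m³.
τ = V/Q = 1732/725 = 2.389 d, or 57.33 h.

τ ≈ 57.3 h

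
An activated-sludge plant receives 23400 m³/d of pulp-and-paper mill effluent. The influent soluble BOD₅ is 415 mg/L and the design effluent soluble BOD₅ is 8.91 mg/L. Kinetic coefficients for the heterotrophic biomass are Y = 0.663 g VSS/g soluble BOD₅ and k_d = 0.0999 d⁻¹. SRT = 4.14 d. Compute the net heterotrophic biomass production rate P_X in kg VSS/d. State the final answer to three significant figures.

P_X ≈ 4460 kg VSS/d

The observed yield is Y_obs = Y/(1 + k_d·θ_c) = 0.663 / (1 + 0.0999 × 4.14) = 0.663 / 1.414 = 0.4690 g VSS per g soluble BOD₅ removed.
ΔS = 415 − 8.91 = 406.1 mg/L, so the substrate removal rate is 23400 × 406.1/1000 = 9503 kg soluble BOD₅/d.
So the net sludge growth is P_X = 0.4690 × 9503 = 4457 kg VSS/d.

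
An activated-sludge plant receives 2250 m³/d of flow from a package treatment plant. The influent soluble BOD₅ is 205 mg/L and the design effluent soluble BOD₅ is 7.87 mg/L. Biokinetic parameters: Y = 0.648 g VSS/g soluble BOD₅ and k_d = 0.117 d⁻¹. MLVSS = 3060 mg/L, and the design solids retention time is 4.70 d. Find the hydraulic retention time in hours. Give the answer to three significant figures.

Rearranging the biomass balance for a CMAS with decay, V = Y·Q·ΔS·θ_c / [X·(1+k_d θ_c)] = 0.648 × 2250 × (205 − 7.87) × 4.70 / [3060 × (1 + 0.117 × 4.70)] = 1.35×10^6 / 4743 = 284.8 m³.
Hydraulic retention time τ = V/Q = 284.8 / 2250 = 0.1266 d = 3.038 h.

τ ≈ 3.04 h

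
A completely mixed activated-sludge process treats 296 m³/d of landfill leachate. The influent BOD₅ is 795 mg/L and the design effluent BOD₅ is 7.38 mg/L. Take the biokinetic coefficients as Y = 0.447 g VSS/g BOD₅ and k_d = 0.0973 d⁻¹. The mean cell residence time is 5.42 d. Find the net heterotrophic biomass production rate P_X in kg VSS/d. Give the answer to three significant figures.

The observed yield is Y_obs = Y/(1 + k_d·θ_c) = 0.447 / (1 + 0.0973 × 5.42) = 0.447 / 1.527 = 0.2927 g VSS per g BOD₅ removed.
Q·(S₀ − S) = 296 × (795 − 7.38) × 10⁻³ = 233.1 kg/d removed.
Biomass produced: P_X = Y_obs·Q·ΔS = 0.2927 × 233.1 ≈ 68.23 kg VSS/d.

P_X ≈ 68.2 kg VSS/d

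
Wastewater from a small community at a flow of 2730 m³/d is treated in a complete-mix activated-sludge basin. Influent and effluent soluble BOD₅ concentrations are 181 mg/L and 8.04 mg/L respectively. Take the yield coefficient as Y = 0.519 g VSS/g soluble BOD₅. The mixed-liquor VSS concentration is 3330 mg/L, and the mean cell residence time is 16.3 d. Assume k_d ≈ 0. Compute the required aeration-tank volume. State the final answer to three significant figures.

V ≈ 1200 m³

Biomass mass balance (decay neglected): V·X = Y·Q·(S₀ − S)·θ_c, so V = 0.519 × 2730 × (181 − 8.04) × 16.3 / 3330 = 1200 m³.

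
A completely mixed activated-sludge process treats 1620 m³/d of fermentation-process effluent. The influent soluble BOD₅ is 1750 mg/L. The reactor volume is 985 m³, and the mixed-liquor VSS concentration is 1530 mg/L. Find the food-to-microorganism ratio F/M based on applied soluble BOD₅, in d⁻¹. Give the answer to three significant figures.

F/M ≈ 1.88 d⁻¹

F/M = Q·S₀ / (V·X) = 1620 × 1750 / (985.0 × 1530) = 1.881 g soluble BOD₅·(g VSS·d)⁻¹.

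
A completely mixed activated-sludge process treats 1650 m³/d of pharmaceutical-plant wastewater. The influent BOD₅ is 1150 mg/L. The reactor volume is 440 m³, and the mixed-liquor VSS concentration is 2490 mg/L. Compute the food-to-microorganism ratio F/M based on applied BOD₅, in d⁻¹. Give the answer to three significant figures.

F/M = applied load / biomass = Q·S₀/(V·X) = 1650 × 1150 / (440.0 × 2490) = 1.732 d⁻¹.

F/M ≈ 1.73 d⁻¹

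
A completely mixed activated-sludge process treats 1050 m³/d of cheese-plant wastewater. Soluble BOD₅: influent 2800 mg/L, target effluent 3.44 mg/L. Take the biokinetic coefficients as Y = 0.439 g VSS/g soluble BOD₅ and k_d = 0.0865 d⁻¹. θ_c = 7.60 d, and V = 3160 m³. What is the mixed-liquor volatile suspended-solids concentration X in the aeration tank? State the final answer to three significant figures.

X ≈ 1870 mg/L

From V·X·(1 + k_d·θ_c) = Y·Q·(S₀ − S)·θ_c: X = 0.439 × 1050 × (2800 − 3.44) × 7.60 / [3160 × (1 + 0.0865 × 7.60)] = 1871 mg/L.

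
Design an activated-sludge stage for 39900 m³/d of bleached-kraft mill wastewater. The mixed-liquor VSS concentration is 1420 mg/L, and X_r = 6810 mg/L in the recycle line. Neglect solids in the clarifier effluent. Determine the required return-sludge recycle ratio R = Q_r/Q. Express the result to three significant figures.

R ≈ 0.263

Solids balance on the clarifier gives (1+R)X = R·X_r, so R = X/(X_r − X) = 1420 / (6810 − 1420) = 0.2635.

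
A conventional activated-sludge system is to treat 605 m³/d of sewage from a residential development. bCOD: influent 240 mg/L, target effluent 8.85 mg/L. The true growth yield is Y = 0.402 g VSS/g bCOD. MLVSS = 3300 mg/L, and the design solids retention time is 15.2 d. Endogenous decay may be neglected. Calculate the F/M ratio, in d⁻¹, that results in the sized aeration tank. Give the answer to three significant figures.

Biomass mass balance (decay neglected): V·X = Y·Q·(S₀ − S)·θ_c, so V = 0.402 × 605 × (240 − 8.85) × 15.2 / 3300 = 258.9 m³.
F/M = applied load / biomass = Q·S₀/(V·X) = 605 × 240 / (258.9 × 3300) = 0.1699 d⁻¹.

F/M ≈ 0.170 d⁻¹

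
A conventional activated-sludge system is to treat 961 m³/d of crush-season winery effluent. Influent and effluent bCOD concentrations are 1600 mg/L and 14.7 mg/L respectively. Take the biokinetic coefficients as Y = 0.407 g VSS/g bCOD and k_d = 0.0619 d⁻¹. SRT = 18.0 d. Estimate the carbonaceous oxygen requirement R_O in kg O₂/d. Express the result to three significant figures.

R_O ≈ 1110 kg O₂/d

The observed yield is Y_obs = Y/(1 + k_d·θ_c) = 0.407 / (1 + 0.0619 × 18.0) = 0.407 / 2.114 = 0.1925 g VSS per g bCOD removed.
ΔS = 1600 − 14.7 = 1585 mg/L, so the substrate removal rate is 961 × 1585/1000 = 1523 kg bCOD/d.
Net sludge production P_X = 0.1925 × 1523 = 293.3 kg VSS/d.
R_O = Q·ΔS − 1.42 P_X = 1523 − 416.5 = 1107 kg O₂/d.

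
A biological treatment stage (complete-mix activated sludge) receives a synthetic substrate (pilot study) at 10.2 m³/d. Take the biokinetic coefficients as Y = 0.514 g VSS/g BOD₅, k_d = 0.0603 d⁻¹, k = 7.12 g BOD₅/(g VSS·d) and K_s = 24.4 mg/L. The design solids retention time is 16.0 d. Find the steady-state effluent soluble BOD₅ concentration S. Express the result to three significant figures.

S ≈ 0.847 mg/L

For a completely mixed reactor with recycle the Lawrence–McCarty relation gives S = K_s·(1 + k_d·θ_c) / [θ_c·(Y·k − k_d) − 1] = 24.4 × (1 + 0.0603 × 16.0) / [16.0 × (0.514 × 7.12 − 0.0603) − 1] = 47.94 / 56.59 = 0.8472 mg/L.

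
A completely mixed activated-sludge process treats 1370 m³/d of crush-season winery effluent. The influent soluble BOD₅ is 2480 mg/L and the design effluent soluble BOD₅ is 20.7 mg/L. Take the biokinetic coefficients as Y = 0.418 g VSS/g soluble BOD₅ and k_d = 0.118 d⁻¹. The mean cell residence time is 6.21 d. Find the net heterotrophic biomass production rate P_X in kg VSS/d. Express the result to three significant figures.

The observed yield is Y_obs = Y/(1 + k_d·θ_c) = 0.418 / (1 + 0.118 × 6.21) = 0.418 / 1.733 = 0.2412 g VSS per g soluble BOD₅ removed.
Substrate removed = Q·(S₀ − S) = 1370 m³/d × (2480 − 20.7) g/m³ = 3.37×10^6 g/d = 3369 kg/d.
Net biomass production P_X = Y_obs × Q·(S₀ − S) = 0.2412 × 3369 = 812.8 kg VSS/d.

P_X ≈ 813 kg VSS/d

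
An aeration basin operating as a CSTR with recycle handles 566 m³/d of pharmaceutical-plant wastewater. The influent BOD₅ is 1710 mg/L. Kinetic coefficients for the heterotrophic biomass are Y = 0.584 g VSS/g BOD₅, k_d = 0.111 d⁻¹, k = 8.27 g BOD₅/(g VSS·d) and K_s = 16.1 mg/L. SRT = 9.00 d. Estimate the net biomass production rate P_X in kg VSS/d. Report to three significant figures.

P_X ≈ 283 kg VSS/d

Effluent substrate depends only on kinetics and SRT: S = K_s(1 + k_d θ_c) / [θ_c(Yk − k_d) − 1] = 16.1 × (1 + 0.111 × 9.00) / [9.00 × (0.584 × 8.27 − 0.111) − 1] = 32.18 / 41.47 = 0.7761 mg/L.
Observed yield with endogenous decay: Y_obs = Y / (1 + k_d·θ_c) = 0.584 / (1 + 0.111 × 9.00) = 0.584 / 1.999 = 0.2921 g VSS/g BOD₅.
Substrate removed = Q·(S₀ − S) = 566 m³/d × (1710 − 0.776) g/m³ = 9.67×10^5 g/d = 967.4 kg/d.
Biomass produced: P_X = Y_obs·Q·ΔS = 0.2921 × 967.4 ≈ 282.6 kg VSS/d.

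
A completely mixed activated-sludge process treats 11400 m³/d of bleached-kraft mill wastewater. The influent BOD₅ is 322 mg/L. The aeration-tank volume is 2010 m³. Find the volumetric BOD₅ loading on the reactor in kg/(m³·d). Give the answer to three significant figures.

L_v ≈ 1.83 kg BOD₅/(m³·d)

Applied BOD₅ load per unit volume = Q·S₀/V = (11400 × 322/1000)/2010 = 1.826 kg BOD₅·m⁻³·d⁻¹.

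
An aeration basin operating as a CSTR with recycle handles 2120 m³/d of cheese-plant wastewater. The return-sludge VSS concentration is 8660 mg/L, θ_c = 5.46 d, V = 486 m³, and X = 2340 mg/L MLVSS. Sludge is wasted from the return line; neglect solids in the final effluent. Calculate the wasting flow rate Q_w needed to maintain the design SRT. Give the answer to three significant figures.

Wasting from the return line (neglecting effluent solids): Q_w = V·X / (θ_c·X_r) = 486.0 × 2340 / (5.46 × 8660) = 24.05 m³/d.

Q_w ≈ 24.1 m³/d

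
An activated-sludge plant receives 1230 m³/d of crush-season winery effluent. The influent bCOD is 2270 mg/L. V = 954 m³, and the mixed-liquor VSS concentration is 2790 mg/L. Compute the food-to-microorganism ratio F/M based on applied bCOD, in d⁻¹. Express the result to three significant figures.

F/M ≈ 1.05 d⁻¹

Food-to-microorganism ratio F/M = Q S₀ / (V X) = 1230 × 2270 / (954.0 × 2790) = 1.049 d⁻¹.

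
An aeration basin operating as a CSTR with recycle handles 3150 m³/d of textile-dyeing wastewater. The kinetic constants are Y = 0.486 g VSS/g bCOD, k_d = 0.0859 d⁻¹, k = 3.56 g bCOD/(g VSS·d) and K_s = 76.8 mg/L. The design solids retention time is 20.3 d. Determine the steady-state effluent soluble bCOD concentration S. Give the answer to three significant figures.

For a completely mixed reactor with recycle the Lawrence–McCarty relation gives S = K_s·(1 + k_d·θ_c) / [θ_c·(Y·k − k_d) − 1] = 76.8 × (1 + 0.0859 × 20.3) / [20.3 × (0.486 × 3.56 − 0.0859) − 1] = 210.7 / 32.38 = 6.508 mg/L.

S ≈ 6.51 mg/L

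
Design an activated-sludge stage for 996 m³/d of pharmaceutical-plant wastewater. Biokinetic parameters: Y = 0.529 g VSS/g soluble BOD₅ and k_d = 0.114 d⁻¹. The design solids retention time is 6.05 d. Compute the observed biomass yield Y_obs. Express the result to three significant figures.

Observed yield with endogenous decay: Y_obs = Y / (1 + k_d·θ_c) = 0.529 / (1 + 0.114 × 6.05) = 0.529 / 1.690 = 0.3131 g VSS/g soluble BOD₅.

Y_obs ≈ 0.313 g VSS/g soluble BOD₅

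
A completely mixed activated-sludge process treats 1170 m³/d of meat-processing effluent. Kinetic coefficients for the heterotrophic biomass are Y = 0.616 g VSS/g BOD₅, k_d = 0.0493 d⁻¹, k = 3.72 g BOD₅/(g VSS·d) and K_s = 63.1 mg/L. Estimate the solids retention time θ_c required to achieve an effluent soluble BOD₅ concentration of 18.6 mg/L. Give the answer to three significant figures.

At the target effluent, Y k S/(K_s+S) = 0.616×3.72×18.6/81.70 = 0.5217 d⁻¹.
θ_c = 1/(μ − k_d) = 1/(0.5217 − 0.0493) = 1/0.4724 = 2.117 d.

θ_c ≈ 2.12 d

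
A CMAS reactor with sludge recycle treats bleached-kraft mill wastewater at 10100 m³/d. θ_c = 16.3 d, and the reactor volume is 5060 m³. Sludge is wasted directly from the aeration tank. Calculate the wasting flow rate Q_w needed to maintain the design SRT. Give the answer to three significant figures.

With mixed-liquor wasting, θ_c = V/Q_w, so Q_w = V/θ_c = 5060/16.3 = 310.4 m³/d.

Q_w ≈ 310 m³/d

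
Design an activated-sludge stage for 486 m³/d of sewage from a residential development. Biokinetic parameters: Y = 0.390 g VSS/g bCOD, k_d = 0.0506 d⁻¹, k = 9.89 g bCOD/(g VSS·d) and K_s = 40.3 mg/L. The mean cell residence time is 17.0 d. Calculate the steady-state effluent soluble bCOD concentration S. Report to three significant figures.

S ≈ 1.18 mg/L

Effluent substrate depends only on kinetics and SRT: S = K_s(1 + k_d θ_c) / [θ_c(Yk − k_d) − 1] = 40.3 × (1 + 0.0506 × 17.0) / [17.0 × (0.390 × 9.89 − 0.0506) − 1] = 74.97 / 63.71 = 1.177 mg/L.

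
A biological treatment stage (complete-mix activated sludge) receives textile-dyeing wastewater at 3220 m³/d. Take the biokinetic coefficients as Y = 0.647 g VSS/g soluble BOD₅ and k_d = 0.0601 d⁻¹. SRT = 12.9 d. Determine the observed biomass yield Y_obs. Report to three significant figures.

Y_obs ≈ 0.364 g VSS/g soluble BOD₅

Observed yield with endogenous decay: Y_obs = Y / (1 + k_d·θ_c) = 0.647 / (1 + 0.0601 × 12.9) = 0.647 / 1.775 = 0.3644 g VSS/g soluble BOD₅.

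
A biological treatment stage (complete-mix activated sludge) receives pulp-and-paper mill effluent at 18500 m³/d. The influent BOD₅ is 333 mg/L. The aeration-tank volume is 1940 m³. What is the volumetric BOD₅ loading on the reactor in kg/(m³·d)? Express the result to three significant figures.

L_v ≈ 3.18 kg BOD₅/(m³·d)

Applied BOD₅ load per unit volume = Q·S₀/V = (18500 × 333/1000)/1940 = 3.176 kg BOD₅·m⁻³·d⁻¹.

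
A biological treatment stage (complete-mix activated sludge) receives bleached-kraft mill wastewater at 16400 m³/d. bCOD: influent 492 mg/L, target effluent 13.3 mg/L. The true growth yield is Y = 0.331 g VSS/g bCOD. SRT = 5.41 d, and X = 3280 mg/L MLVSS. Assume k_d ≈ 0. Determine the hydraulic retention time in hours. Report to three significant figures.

τ ≈ 6.27 h

Biomass mass balance (decay neglected): V·X = Y·Q·(S₀ − S)·θ_c, so V = 0.331 × 16400 × (492 − 13.3) × 5.41 / 3280 = 4286 m³.
Hydraulic retention time τ = V/Q = 4286 / 16400 = 0.2613 d = 6.272 h.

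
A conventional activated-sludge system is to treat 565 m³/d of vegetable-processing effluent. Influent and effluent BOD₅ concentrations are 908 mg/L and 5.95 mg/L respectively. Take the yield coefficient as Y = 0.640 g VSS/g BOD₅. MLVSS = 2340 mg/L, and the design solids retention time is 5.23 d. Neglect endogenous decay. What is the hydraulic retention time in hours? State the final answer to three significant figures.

τ ≈ 31.0 h

V·X = Y·Q·ΔS·θ_c gives V = 0.640 × 565 × (908 − 5.95) × 5.23 / 2340 = 729.0 m³.
HRT = V/Q = 729.0 m³ / 565 m³·d⁻¹ = 1.290 d × 24 = 30.97 h.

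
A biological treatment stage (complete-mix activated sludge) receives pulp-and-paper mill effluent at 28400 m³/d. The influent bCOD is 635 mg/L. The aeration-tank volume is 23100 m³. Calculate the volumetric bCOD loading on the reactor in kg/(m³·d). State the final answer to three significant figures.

Volumetric loading L_v = Q·S₀ / V = 28400 × 635 g/m³ / 23100 m³ = 780.7 g/(m³·d) = 0.7807 kg bCOD/(m³·d).

L_v ≈ 0.781 kg bCOD/(m³·d)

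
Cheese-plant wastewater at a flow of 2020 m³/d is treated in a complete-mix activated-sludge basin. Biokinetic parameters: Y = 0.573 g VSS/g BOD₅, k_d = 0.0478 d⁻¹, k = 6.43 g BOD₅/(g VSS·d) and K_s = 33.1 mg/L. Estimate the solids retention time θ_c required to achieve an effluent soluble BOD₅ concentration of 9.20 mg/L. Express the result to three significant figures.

θ_c ≈ 1.33 d

At the target effluent, Y k S/(K_s+S) = 0.573×6.43×9.20/42.30 = 0.8013 d⁻¹.
Then 1/θ_c = μ − k_d = 0.8013 − 0.0478 = 0.7535 d⁻¹, giving θ_c = 1.327 d.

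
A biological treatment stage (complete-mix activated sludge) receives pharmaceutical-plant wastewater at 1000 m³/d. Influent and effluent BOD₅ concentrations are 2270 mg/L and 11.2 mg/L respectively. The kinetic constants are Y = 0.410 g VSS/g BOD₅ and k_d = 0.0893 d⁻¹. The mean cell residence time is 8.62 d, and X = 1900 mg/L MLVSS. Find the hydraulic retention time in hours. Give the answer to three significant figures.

From the SRT design equation V = Y Q (S₀−S) θ_c / [X (1 + k_d θ_c)] = 0.410 × 1000 × (2270 − 11.2) × 8.62 / [1900 × (1 + 0.0893 × 8.62)] = 7.98×10^6 / 3363 = 2374 m³.
τ = V/Q = 2374/1000 = 2.374 d, or 56.98 h.

τ ≈ 57.0 h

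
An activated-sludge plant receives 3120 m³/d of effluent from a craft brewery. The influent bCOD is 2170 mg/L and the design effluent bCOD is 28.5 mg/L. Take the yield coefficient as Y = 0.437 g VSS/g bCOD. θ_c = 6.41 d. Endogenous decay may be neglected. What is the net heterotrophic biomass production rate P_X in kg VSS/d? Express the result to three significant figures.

P_X ≈ 2920 kg VSS/d

No decay correction is needed, so Y_obs = Y = 0.437.
Substrate removed = Q·(S₀ − S) = 3120 m³/d × (2170 − 28.5) g/m³ = 6.68×10^6 g/d = 6681 kg/d.
Net biomass production P_X = Y_obs × Q·(S₀ − S) = 0.4370 × 6681 = 2920 kg VSS/d.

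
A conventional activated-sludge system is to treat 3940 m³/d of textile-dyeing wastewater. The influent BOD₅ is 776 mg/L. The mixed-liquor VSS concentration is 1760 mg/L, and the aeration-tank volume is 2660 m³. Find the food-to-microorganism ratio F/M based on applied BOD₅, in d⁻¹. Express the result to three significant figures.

Food-to-microorganism ratio F/M = Q S₀ / (V X) = 3940 × 776 / (2660 × 1760) = 0.6531 d⁻¹.

F/M ≈ 0.653 d⁻¹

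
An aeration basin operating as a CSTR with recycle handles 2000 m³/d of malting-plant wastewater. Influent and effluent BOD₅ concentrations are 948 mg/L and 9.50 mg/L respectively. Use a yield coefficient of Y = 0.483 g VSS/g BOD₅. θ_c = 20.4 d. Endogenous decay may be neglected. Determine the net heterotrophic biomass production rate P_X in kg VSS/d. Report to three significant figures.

Since k_d ≈ 0, Y_obs = Y = 0.483 g VSS/g BOD₅.
Substrate removed = Q·(S₀ − S) = 2000 m³/d × (948 − 9.50) g/m³ = 1.88×10^6 g/d = 1877 kg/d.
Net biomass production P_X = Y_obs × Q·(S₀ − S) = 0.4830 × 1877 = 906.6 kg VSS/d.

P_X ≈ 907 kg VSS/d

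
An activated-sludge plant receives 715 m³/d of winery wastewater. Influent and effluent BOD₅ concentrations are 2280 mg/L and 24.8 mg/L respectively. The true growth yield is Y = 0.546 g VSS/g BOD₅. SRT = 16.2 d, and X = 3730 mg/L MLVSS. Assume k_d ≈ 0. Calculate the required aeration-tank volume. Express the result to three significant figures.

V ≈ 3820 m³

V·X = Y·Q·ΔS·θ_c gives V = 0.546 × 715 × (2280 − 24.8) × 16.2 / 3730 = 3824 m³.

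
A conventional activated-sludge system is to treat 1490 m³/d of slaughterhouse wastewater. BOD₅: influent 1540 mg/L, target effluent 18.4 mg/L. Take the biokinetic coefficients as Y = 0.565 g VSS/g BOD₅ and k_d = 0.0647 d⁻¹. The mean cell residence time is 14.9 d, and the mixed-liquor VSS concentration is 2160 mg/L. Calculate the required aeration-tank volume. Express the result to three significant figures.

V ≈ 4500 m³

Rearranging the biomass balance for a CMAS with decay, V = Y·Q·ΔS·θ_c / [X·(1+k_d θ_c)] = 0.565 × 1490 × (1540 − 18.4) × 14.9 / [2160 × (1 + 0.0647 × 14.9)] = 1.91×10^7 / 4242 = 4499 m³.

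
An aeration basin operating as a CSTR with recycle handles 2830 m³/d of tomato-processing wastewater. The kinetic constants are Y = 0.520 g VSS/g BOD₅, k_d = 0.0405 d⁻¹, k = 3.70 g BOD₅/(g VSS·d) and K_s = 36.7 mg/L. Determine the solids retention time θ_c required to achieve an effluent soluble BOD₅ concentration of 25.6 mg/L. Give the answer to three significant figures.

θ_c ≈ 1.33 d

At the target effluent, Y k S/(K_s+S) = 0.520×3.70×25.6/62.30 = 0.7906 d⁻¹.
θ_c = 1/(μ − k_d) = 1/(0.7906 − 0.0405) = 1/0.7501 = 1.333 d.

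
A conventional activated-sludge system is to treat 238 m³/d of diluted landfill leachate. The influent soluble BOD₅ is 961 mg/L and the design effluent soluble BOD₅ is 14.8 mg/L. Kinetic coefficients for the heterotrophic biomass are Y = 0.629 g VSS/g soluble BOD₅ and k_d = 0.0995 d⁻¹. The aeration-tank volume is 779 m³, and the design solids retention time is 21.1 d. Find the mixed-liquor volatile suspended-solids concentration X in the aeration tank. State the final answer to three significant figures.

From V·X·(1 + k_d·θ_c) = Y·Q·(S₀ − S)·θ_c: X = 0.629 × 238 × (961 − 14.8) × 21.1 / [779 × (1 + 0.0995 × 21.1)] = 1238 mg/L.

X ≈ 1240 mg/L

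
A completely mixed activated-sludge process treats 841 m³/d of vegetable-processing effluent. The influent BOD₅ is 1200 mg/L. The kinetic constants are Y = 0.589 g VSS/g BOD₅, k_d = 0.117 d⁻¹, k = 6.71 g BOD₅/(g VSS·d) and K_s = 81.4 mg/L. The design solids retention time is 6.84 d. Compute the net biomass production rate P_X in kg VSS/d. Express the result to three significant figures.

P_X ≈ 329 kg VSS/d

For a completely mixed reactor with recycle the Lawrence–McCarty relation gives S = K_s·(1 + k_d·θ_c) / [θ_c·(Y·k − k_d) − 1] = 81.4 × (1 + 0.117 × 6.84) / [6.84 × (0.589 × 6.71 − 0.117) − 1] = 146.5 / 25.23 = 5.808 mg/L.
The observed yield is Y_obs = Y/(1 + k_d·θ_c) = 0.589 / (1 + 0.117 × 6.84) = 0.589 / 1.800 = 0.3272 g VSS per g BOD₅ removed.
Substrate removed = Q·(S₀ − S) = 841 m³/d × (1200 − 5.81) g/m³ = 1×10^6 g/d = 1004 kg/d.
So the net sludge growth is P_X = 0.3272 × 1004 = 328.6 kg VSS/d.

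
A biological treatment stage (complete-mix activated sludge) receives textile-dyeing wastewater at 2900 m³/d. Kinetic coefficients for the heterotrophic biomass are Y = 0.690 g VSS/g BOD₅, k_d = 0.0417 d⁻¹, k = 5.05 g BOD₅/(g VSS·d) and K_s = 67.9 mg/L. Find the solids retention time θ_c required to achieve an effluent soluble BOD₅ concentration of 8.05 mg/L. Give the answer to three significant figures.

Specific growth rate at S = 8.05 mg/L: μ = YkS/(K_s+S) = 0.690·5.05·8.05/(67.9+8.05) = 0.3693 d⁻¹.
θ_c = 1/(μ − k_d) = 1/(0.3693 − 0.0417) = 1/0.3276 = 3.052 d.

θ_c ≈ 3.05 d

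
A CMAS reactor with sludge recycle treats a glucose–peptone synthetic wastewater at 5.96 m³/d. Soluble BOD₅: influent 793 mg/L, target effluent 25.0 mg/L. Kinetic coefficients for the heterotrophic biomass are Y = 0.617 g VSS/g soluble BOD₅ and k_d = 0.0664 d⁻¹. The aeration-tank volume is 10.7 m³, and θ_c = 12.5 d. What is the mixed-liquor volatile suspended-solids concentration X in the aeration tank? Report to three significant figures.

X ≈ 1800 mg/L

From V·X·(1 + k_d·θ_c) = Y·Q·(S₀ − S)·θ_c: X = 0.617 × 5.96 × (793 − 25.0) × 12.5 / [10.7 × (1 + 0.0664 × 12.5)] = 1803 mg/L.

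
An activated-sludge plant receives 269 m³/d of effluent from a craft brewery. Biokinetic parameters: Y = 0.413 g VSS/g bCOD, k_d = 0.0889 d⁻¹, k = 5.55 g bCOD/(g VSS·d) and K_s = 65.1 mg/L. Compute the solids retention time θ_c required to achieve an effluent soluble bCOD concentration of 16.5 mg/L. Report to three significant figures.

θ_c ≈ 2.67 d

From 1/θ_c = Y·k·S/(K_s + S) − k_d: Y·k·S/(K_s+S) = 0.413 × 5.55 × 16.5 / (65.1 + 16.5) = 0.4635 d⁻¹.
θ_c = 1/(μ − k_d) = 1/(0.4635 − 0.0889) = 1/0.3746 = 2.670 d.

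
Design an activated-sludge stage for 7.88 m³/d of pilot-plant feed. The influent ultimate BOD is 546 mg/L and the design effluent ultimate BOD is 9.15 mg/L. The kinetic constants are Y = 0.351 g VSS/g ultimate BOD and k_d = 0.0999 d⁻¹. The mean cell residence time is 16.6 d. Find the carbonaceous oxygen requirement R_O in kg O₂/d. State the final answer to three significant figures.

Observed yield with endogenous decay: Y_obs = Y / (1 + k_d·θ_c) = 0.351 / (1 + 0.0999 × 16.6) = 0.351 / 2.658 = 0.1320 g VSS/g ultimate BOD.
Mass of ultimate BOD removed per day: Q(S₀ − S) = 7.88 × 536.9 g/m³ = 4.230 kg/d.
Biomass synthesised: P_X = Y_obs × 4.230 = 0.5586 kg VSS/d.
R_O = Q·(S₀ − S) − 1.42·P_X = 4.230 − 1.42 × 0.5586 = 3.437 kg O₂/d.

R_O ≈ 3.44 kg O₂/d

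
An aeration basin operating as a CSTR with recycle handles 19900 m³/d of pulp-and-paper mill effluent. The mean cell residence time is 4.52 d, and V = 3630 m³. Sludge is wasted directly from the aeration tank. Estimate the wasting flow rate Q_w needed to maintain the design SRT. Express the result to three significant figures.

For wasting at MLVSS concentration, Q_w = V/θ_c = 3630/4.52 = 803.1 m³/d.

Q_w ≈ 803 m³/d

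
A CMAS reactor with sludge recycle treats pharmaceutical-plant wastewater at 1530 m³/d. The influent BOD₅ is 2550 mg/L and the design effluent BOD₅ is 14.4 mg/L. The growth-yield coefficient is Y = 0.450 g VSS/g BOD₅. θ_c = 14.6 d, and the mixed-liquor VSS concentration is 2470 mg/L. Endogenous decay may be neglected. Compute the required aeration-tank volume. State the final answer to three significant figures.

V ≈ 10300 m³

Biomass mass balance (decay neglected): V·X = Y·Q·(S₀ − S)·θ_c, so V = 0.450 × 1530 × (2550 − 14.4) × 14.6 / 2470 = 10319 m³.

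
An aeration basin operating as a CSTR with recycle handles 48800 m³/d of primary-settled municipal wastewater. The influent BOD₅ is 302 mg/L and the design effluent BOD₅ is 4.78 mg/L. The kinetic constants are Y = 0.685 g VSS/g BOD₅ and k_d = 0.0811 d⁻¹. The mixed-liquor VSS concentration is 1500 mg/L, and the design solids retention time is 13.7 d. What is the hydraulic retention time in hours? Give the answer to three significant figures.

From the SRT design equation V = Y Q (S₀−S) θ_c / [X (1 + k_d θ_c)] = 0.685 × 48800 × (302 − 4.78) × 13.7 / [1500 × (1 + 0.0811 × 13.7)] = 1.36×10^8 / 3167 = 42985 m³.
Hydraulic retention time τ = V/Q = 42985 / 48800 = 0.8808 d = 21.14 h.

τ ≈ 21.1 h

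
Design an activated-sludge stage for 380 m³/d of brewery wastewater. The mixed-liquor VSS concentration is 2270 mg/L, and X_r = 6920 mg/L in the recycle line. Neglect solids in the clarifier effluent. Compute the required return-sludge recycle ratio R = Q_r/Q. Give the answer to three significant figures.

Solids balance on the clarifier gives (1+R)X = R·X_r, so R = X/(X_r − X) = 2270 / (6920 − 2270) = 0.4882.

R ≈ 0.488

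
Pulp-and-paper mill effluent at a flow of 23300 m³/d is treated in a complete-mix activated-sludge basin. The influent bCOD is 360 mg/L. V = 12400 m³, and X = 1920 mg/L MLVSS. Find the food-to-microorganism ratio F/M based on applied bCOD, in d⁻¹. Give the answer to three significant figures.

F/M ≈ 0.352 d⁻¹

F/M = Q·S₀ / (V·X) = 23300 × 360 / (12400 × 1920) = 0.3523 g bCOD·(g VSS·d)⁻¹.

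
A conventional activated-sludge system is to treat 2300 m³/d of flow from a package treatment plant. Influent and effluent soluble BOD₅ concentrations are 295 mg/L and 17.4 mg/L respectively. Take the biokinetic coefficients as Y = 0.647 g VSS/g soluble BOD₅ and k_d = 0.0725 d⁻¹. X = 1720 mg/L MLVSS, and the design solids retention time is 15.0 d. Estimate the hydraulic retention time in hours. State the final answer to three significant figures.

τ ≈ 18.0 h

From the SRT design equation V = Y Q (S₀−S) θ_c / [X (1 + k_d θ_c)] = 0.647 × 2300 × (295 − 17.4) × 15.0 / [1720 × (1 + 0.0725 × 15.0)] = 6.2×10^6 / 3590 = 1726 m³.
HRT = V/Q = 1726 m³ / 2300 m³·d⁻¹ = 0.7503 d × 24 = 18.01 h.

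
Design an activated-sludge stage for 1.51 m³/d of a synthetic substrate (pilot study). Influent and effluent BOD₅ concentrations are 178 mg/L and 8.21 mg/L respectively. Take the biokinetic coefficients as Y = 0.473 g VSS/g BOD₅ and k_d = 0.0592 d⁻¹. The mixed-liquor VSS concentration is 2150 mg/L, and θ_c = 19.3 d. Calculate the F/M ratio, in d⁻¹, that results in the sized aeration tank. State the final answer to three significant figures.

F/M ≈ 0.246 d⁻¹

Rearranging the biomass balance for a CMAS with decay, V = Y·Q·ΔS·θ_c / [X·(1+k_d θ_c)] = 0.473 × 1.51 × (178 − 8.21) × 19.3 / [2150 × (1 + 0.0592 × 19.3)] = 2.34×10^3 / 4607 = 0.5081 m³.
Food-to-microorganism ratio F/M = Q S₀ / (V X) = 1.51 × 178 / (0.5081 × 2150) = 0.2460 d⁻¹.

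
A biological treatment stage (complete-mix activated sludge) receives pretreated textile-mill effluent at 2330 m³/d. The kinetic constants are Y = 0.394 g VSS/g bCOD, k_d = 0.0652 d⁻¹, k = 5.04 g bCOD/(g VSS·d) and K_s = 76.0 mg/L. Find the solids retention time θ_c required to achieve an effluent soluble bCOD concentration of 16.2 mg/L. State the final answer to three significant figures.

θ_c ≈ 3.52 d

From 1/θ_c = Y·k·S/(K_s + S) − k_d: Y·k·S/(K_s+S) = 0.394 × 5.04 × 16.2 / (76.0 + 16.2) = 0.3489 d⁻¹.
Then 1/θ_c = μ − k_d = 0.3489 − 0.0652 = 0.2837 d⁻¹, giving θ_c = 3.525 d.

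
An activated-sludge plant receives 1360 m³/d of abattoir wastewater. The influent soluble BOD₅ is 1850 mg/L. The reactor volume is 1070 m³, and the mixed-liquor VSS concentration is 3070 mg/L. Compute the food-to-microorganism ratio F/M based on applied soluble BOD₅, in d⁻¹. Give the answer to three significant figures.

F/M = Q·S₀ / (V·X) = 1360 × 1850 / (1070 × 3070) = 0.7659 g soluble BOD₅·(g VSS·d)⁻¹.

F/M ≈ 0.766 d⁻¹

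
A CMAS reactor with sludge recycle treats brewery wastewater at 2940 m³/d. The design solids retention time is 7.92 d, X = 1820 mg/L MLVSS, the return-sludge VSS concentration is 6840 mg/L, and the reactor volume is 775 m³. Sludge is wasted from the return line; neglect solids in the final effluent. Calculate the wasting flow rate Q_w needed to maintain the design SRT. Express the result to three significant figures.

Q_w ≈ 26.0 m³/d

Q_w = (V·X)/(θ_c X_r) = 775.0 × 1820 / (7.92 × 6840) = 26.04 m³/d.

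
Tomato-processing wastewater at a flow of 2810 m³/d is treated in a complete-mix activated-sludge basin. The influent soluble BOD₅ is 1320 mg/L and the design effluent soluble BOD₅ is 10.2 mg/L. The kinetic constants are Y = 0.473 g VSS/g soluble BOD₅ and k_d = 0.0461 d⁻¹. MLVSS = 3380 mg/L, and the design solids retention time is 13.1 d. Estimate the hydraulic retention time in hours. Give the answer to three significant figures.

τ ≈ 35.9 h

Rearranging the biomass balance for a CMAS with decay, V = Y·Q·ΔS·θ_c / [X·(1+k_d θ_c)] = 0.473 × 2810 × (1320 − 10.2) × 13.1 / [3380 × (1 + 0.0461 × 13.1)] = 2.28×10^7 / 5421 = 4207 m³.
τ = V/Q = 4207/2810 = 1.497 d, or 35.93 h.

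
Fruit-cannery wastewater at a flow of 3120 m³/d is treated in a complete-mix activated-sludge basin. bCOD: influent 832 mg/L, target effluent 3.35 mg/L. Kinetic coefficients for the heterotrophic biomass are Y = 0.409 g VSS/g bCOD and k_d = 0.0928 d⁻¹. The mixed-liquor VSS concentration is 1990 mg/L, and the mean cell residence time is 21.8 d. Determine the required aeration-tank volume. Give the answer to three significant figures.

V ≈ 3830 m³

From the SRT design equation V = Y Q (S₀−S) θ_c / [X (1 + k_d θ_c)] = 0.409 × 3120 × (832 − 3.35) × 21.8 / [1990 × (1 + 0.0928 × 21.8)] = 2.31×10^7 / 6016 = 3832 m³.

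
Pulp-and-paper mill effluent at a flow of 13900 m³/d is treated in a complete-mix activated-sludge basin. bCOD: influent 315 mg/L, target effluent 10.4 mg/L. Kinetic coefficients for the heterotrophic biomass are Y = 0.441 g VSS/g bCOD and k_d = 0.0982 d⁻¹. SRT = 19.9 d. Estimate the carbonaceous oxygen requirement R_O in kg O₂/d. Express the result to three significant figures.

Correct the yield for decay: Y_obs = Y/(1 + k_d θ_c) = 0.441 / (1 + 0.0982 × 19.9) = 0.441 / 2.954 = 0.1493.
ΔS = 315 − 10.4 = 304.6 mg/L, so the substrate removal rate is 13900 × 304.6/1000 = 4234 kg bCOD/d.
Biomass synthesised: P_X = Y_obs × 4234 = 632.0 kg VSS/d.
Carbonaceous O₂ demand = substrate oxidised − cell-mass equivalent = 4234 − 1.42 × 632.0 = 3336 kg O₂/d.

R_O ≈ 3340 kg O₂/d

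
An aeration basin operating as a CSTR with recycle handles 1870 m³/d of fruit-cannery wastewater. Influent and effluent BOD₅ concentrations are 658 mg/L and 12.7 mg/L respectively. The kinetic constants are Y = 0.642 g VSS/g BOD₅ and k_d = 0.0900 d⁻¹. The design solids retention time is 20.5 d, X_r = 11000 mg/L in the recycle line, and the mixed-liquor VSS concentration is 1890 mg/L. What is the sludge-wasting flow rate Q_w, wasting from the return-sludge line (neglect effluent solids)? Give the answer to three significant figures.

Q_w ≈ 24.8 m³/d

Steady-state biomass mass balance: V·X·(1 + k_d·θ_c) = Y·Q·(S₀ − S)·θ_c, so V = 0.642 × 1870 × (658 − 12.7) × 20.5 / [1890 × (1 + 0.0900 × 20.5)] = 1.59×10^7 / 5377 = 2954 m³.
θ_c = V·X/(Q_w·X_r) when wasting from the recycle, so Q_w = V·X/(θ_c·X_r) = 2954 × 1890 / (20.5 × 11000) = 24.76 m³/d.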